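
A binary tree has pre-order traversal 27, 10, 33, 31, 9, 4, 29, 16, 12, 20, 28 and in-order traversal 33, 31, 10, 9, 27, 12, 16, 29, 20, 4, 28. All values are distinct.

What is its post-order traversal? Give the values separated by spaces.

31 33 9 10 12 16 20 29 28 4 27

The first element of pre-order is the root; it splits in-order into left and right subtrees.
Root 27: left subtree has 4 nodes {33, 31, 10, 9}, right has 6 {12, 16, 29, 20, 4, 28}.
  Root 10: left subtree has 2 nodes {33, 31}, right has 1 {9}.
    Root 33: left subtree has 0 nodes { }, right has 1 {31}.
  Root 4: left subtree has 4 nodes {12, 16, 29, 20}, right has 1 {28}.
    Root 29: left subtree has 2 nodes {12, 16}, right has 1 {20}.
      Root 16: left subtree has 1 node {12}, right has 0 { }.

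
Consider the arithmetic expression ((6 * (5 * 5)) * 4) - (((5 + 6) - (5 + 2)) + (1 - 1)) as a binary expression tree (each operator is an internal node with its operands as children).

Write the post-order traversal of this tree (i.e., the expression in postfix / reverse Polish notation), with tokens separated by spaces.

Post-order on an expression tree gives postfix notation: for each operator, emit left operand, right operand, then the operator.

6 5 5 * * 4 * 5 6 + 5 2 + - 1 1 - + -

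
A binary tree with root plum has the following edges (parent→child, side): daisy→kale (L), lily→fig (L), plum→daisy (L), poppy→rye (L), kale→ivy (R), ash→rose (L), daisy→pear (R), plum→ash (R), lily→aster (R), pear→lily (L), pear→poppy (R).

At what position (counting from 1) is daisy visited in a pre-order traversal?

Pre-order visits the node, then its left subtree, then its right subtree.
Visit plum.
At plum: go left to daisy.
  Visit daisy.
  At daisy: go left to kale.
    Visit kale.
    At kale: no left child.
    At kale: go right to ivy.
      ivy is a leaf — visit ivy.
  At daisy: go right to pear.
    Visit pear.
    At pear: go left to lily.
      Visit lily.
      At lily: go left to fig.
        fig is a leaf — visit fig.
      At lily: go right to aster.
        aster is a leaf — visit aster.
    At pear: go right to poppy.
      Visit poppy.
      At poppy: go left to rye.
        rye is a leaf — visit rye.
      At poppy: no right child.
At plum: go right to ash.
  Visit ash.
  At ash: go left to rose.
    rose is a leaf — visit rose.
  At ash: no right child.
Full pre-order sequence: plum, daisy, kale, ivy, pear, lily, fig, aster, poppy, rye, ash, rose.

2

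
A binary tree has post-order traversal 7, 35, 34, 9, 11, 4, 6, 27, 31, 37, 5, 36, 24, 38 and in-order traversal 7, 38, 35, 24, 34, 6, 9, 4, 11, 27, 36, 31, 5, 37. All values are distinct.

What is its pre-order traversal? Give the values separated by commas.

The last element of post-order is the root; it splits in-order into left and right subtrees.
Root 38: left subtree has 1 node {7}, right has 12 {35, 24, 34, 6, 9, 4, 11, 27, 36, 31, 5, 37}.
  Root 24: left subtree has 1 node {35}, right has 10 {34, 6, 9, 4, 11, 27, 36, 31, 5, 37}.
    Root 36: left subtree has 6 nodes {34, 6, 9, 4, 11, 27}, right has 3 {31, 5, 37}.
      Root 27: left subtree has 5 nodes {34, 6, 9, 4, 11}, right has 0 { }.
        Root 6: left subtree has 1 node {34}, right has 3 {9, 4, 11}.
          Root 4: left subtree has 1 node {9}, right has 1 {11}.
      Root 5: left subtree has 1 node {31}, right has 1 {37}.

38, 7, 24, 35, 36, 27, 6, 34, 4, 9, 11, 5, 31, 37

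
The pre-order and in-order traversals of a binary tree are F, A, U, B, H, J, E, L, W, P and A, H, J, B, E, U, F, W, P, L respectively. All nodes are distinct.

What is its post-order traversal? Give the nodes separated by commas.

J, H, E, B, U, A, P, W, L, F

The first element of pre-order is the root; it splits in-order into left and right subtrees.
Root F: left subtree has 6 nodes {A, H, J, B, E, U}, right has 3 {W, P, L}.
  Root A: left subtree has 0 nodes { }, right has 5 {H, J, B, E, U}.
    Root U: left subtree has 4 nodes {H, J, B, E}, right has 0 { }.
      Root B: left subtree has 2 nodes {H, J}, right has 1 {E}.
        Root H: left subtree has 0 nodes { }, right has 1 {J}.
  Root L: left subtree has 2 nodes {W, P}, right has 0 { }.
    Root W: left subtree has 0 nodes { }, right has 1 {P}.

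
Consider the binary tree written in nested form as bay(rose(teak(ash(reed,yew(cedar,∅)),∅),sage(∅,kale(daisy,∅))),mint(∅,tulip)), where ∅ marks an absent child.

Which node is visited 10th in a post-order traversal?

Post-order visits the left subtree, then the right subtree, then the node.
At bay: go left to rose.
  At rose: go left to teak.
    At teak: go left to ash.
      At ash: go left to reed.
        reed is a leaf — visit reed.
      At ash: go right to yew.
        At yew: go left to cedar.
          cedar is a leaf — visit cedar.
        At yew: no right child.
        Visit yew.
      Visit ash.
    At teak: no right child.
    Visit teak.
  At rose: go right to sage.
    At sage: no left child.
    At sage: go right to kale.
      At kale: go left to daisy.
        daisy is a leaf — visit daisy.
      At kale: no right child.
      Visit kale.
    Visit sage.
  Visit rose.
At bay: go right to mint.
  At mint: no left child.
  At mint: go right to tulip.
    tulip is a leaf — visit tulip.
  Visit mint.
Visit bay.
Full post-order sequence: reed, cedar, yew, ash, teak, daisy, kale, sage, rose, tulip, mint, bay.

tulip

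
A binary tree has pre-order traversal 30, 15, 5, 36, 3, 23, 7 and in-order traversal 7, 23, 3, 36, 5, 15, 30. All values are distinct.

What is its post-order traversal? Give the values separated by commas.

7, 23, 3, 36, 5, 15, 30

The first element of pre-order is the root; it splits in-order into left and right subtrees.
Root 30: left subtree has 6 nodes {7, 23, 3, 36, 5, 15}, right has 0 { }.
  Root 15: left subtree has 5 nodes {7, 23, 3, 36, 5}, right has 0 { }.
    Root 5: left subtree has 4 nodes {7, 23, 3, 36}, right has 0 { }.
      Root 36: left subtree has 3 nodes {7, 23, 3}, right has 0 { }.
        Root 3: left subtree has 2 nodes {7, 23}, right has 0 { }.
          Root 23: left subtree has 1 node {7}, right has 0 { }.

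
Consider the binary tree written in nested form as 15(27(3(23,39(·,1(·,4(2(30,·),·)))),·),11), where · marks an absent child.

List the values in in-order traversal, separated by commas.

23, 3, 39, 1, 30, 2, 4, 27, 15, 11

In-order visits the left subtree, then the node, then the right subtree.
At 15: go left to 27.
  At 27: go left to 3.
    At 3: go left to 23.
      23 is a leaf — visit 23.
    Visit 3.
    At 3: go right to 39.
      At 39: no left child.
      Visit 39.
      At 39: go right to 1.
        At 1: no left child.
        Visit 1.
        At 1: go right to 4.
          At 4: go left to 2.
            At 2: go left to 30.
              30 is a leaf — visit 30.
            Visit 2.
            At 2: no right child.
          Visit 4.
          At 4: no right child.
  Visit 27.
  At 27: no right child.
Visit 15.
At 15: go right to 11.
  11 is a leaf — visit 11.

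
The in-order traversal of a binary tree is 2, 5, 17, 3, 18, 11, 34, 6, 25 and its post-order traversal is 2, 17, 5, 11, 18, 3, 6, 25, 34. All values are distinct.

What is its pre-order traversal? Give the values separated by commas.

34, 3, 5, 2, 17, 18, 11, 25, 6

The last element of post-order is the root; it splits in-order into left and right subtrees.
Root 34: left subtree has 6 nodes {2, 5, 17, 3, 18, 11}, right has 2 {6, 25}.
  Root 3: left subtree has 3 nodes {2, 5, 17}, right has 2 {18, 11}.
    Root 5: left subtree has 1 node {2}, right has 1 {17}.
    Root 18: left subtree has 0 nodes { }, right has 1 {11}.
  Root 25: left subtree has 1 node {6}, right has 0 { }.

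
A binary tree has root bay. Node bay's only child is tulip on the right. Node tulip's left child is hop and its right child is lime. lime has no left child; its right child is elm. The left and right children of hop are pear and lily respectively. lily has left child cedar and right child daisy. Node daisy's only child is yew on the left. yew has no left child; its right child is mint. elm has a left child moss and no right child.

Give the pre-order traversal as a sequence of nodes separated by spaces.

bay tulip hop pear lily cedar daisy yew mint lime elm moss

Pre-order visits the node, then its left subtree, then its right subtree.
Visit bay.
At bay: no left child.
At bay: go right to tulip.
  Visit tulip.
  At tulip: go left to hop.
    Visit hop.
    At hop: go left to pear.
      pear is a leaf — visit pear.
    At hop: go right to lily.
      Visit lily.
      At lily: go left to cedar.
        cedar is a leaf — visit cedar.
      At lily: go right to daisy.
        Visit daisy.
        At daisy: go left to yew.
          Visit yew.
          At yew: no left child.
          At yew: go right to mint.
            mint is a leaf — visit mint.
        At daisy: no right child.
  At tulip: go right to lime.
    Visit lime.
    At lime: no left child.
    At lime: go right to elm.
      Visit elm.
      At elm: go left to moss.
        moss is a leaf — visit moss.
      At elm: no right child.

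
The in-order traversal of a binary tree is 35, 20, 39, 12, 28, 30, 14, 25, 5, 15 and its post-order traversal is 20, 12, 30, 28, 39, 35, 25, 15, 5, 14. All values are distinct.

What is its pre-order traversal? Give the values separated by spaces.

The last element of post-order is the root; it splits in-order into left and right subtrees.
Root 14: left subtree has 6 nodes {35, 20, 39, 12, 28, 30}, right has 3 {25, 5, 15}.
  Root 35: left subtree has 0 nodes { }, right has 5 {20, 39, 12, 28, 30}.
    Root 39: left subtree has 1 node {20}, right has 3 {12, 28, 30}.
      Root 28: left subtree has 1 node {12}, right has 1 {30}.
  Root 5: left subtree has 1 node {25}, right has 1 {15}.

14 35 39 20 28 12 30 5 25 15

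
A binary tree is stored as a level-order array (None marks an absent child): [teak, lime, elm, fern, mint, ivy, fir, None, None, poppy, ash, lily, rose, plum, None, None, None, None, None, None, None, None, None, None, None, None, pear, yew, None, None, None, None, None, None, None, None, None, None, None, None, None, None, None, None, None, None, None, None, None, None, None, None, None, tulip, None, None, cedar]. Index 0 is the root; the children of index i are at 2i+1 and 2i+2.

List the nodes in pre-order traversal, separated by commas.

teak, lime, fern, mint, poppy, ash, elm, ivy, lily, rose, pear, tulip, fir, plum, yew, cedar

Pre-order visits the node, then its left subtree, then its right subtree.
Visit teak.
At teak: go left to lime.
  Visit lime.
  At lime: go left to fern.
    fern is a leaf — visit fern.
  At lime: go right to mint.
    Visit mint.
    At mint: go left to poppy.
      poppy is a leaf — visit poppy.
    At mint: go right to ash.
      ash is a leaf — visit ash.
At teak: go right to elm.
  Visit elm.
  At elm: go left to ivy.
    Visit ivy.
    At ivy: go left to lily.
      lily is a leaf — visit lily.
    At ivy: go right to rose.
      Visit rose.
      At rose: no left child.
      At rose: go right to pear.
        Visit pear.
        At pear: go left to tulip.
          tulip is a leaf — visit tulip.
        At pear: no right child.
  At elm: go right to fir.
    Visit fir.
    At fir: go left to plum.
      Visit plum.
      At plum: go left to yew.
        Visit yew.
        At yew: no left child.
        At yew: go right to cedar.
          cedar is a leaf — visit cedar.
      At plum: no right child.
    At fir: no right child.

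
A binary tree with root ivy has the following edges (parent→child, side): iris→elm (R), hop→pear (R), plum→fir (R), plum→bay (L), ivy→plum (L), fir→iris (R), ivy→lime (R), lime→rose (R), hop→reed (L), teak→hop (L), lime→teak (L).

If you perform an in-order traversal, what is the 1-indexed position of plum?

In-order visits the left subtree, then the node, then the right subtree.
At ivy: go left to plum.
  At plum: go left to bay.
    bay is a leaf — visit bay.
  Visit plum.
  At plum: go right to fir.
    At fir: no left child.
    Visit fir.
    At fir: go right to iris.
      At iris: no left child.
      Visit iris.
      At iris: go right to elm.
        elm is a leaf — visit elm.
Visit ivy.
At ivy: go right to lime.
  At lime: go left to teak.
    At teak: go left to hop.
      At hop: go left to reed.
        reed is a leaf — visit reed.
      Visit hop.
      At hop: go right to pear.
        pear is a leaf — visit pear.
    Visit teak.
    At teak: no right child.
  Visit lime.
  At lime: go right to rose.
    rose is a leaf — visit rose.
Full in-order sequence: bay, plum, fir, iris, elm, ivy, reed, hop, pear, teak, lime, rose.

2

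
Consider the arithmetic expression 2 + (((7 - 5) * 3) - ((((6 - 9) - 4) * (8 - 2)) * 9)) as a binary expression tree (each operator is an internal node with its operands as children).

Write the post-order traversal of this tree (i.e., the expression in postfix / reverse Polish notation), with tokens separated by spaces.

2 7 5 - 3 * 6 9 - 4 - 8 2 - * 9 * - +

Post-order on an expression tree gives postfix notation: for each operator, emit left operand, right operand, then the operator.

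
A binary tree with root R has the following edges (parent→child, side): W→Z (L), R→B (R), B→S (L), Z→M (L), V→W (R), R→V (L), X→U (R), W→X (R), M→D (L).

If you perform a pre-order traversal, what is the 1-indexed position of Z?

4

Pre-order visits the node, then its left subtree, then its right subtree.
Visit R.
At R: go left to V.
  Visit V.
  At V: no left child.
  At V: go right to W.
    Visit W.
    At W: go left to Z.
      Visit Z.
      At Z: go left to M.
        Visit M.
        At M: go left to D.
          D is a leaf — visit D.
        At M: no right child.
      At Z: no right child.
    At W: go right to X.
      Visit X.
      At X: no left child.
      At X: go right to U.
        U is a leaf — visit U.
At R: go right to B.
  Visit B.
  At B: go left to S.
    S is a leaf — visit S.
  At B: no right child.
Full pre-order sequence: R, V, W, Z, M, D, X, U, B, S.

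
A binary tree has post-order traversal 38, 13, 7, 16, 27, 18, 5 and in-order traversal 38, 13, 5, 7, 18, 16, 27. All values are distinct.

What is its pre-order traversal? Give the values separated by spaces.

The last element of post-order is the root; it splits in-order into left and right subtrees.
Root 5: left subtree has 2 nodes {38, 13}, right has 4 {7, 18, 16, 27}.
  Root 13: left subtree has 1 node {38}, right has 0 { }.
  Root 18: left subtree has 1 node {7}, right has 2 {16, 27}.
    Root 27: left subtree has 1 node {16}, right has 0 { }.

5 13 38 18 7 27 16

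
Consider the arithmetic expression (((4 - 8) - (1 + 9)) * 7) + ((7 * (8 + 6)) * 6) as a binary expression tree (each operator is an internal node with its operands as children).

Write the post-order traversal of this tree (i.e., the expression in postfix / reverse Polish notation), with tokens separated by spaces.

4 8 - 1 9 + - 7 * 7 8 6 + * 6 * +

Post-order on an expression tree gives postfix notation: for each operator, emit left operand, right operand, then the operator.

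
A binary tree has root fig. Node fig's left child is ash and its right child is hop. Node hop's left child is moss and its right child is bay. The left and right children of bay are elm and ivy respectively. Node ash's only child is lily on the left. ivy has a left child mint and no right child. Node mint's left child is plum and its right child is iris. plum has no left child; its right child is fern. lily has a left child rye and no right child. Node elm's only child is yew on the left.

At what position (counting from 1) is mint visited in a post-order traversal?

10

Post-order visits the left subtree, then the right subtree, then the node.
At fig: go left to ash.
  At ash: go left to lily.
    At lily: go left to rye.
      rye is a leaf — visit rye.
    At lily: no right child.
    Visit lily.
  At ash: no right child.
  Visit ash.
At fig: go right to hop.
  At hop: go left to moss.
    moss is a leaf — visit moss.
  At hop: go right to bay.
    At bay: go left to elm.
      At elm: go left to yew.
        yew is a leaf — visit yew.
      At elm: no right child.
      Visit elm.
    At bay: go right to ivy.
      At ivy: go left to mint.
        At mint: go left to plum.
          At plum: no left child.
          At plum: go right to fern.
            fern is a leaf — visit fern.
          Visit plum.
        At mint: go right to iris.
          iris is a leaf — visit iris.
        Visit mint.
      At ivy: no right child.
      Visit ivy.
    Visit bay.
  Visit hop.
Visit fig.
Full post-order sequence: rye, lily, ash, moss, yew, elm, fern, plum, iris, mint, ivy, bay, hop, fig.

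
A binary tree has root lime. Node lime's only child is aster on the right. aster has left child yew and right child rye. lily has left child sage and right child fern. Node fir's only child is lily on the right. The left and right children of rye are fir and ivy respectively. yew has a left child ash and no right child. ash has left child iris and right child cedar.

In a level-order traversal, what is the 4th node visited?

rye

Level-order visits nodes level by level from the root, left to right within each level.
Level 0: lime
Level 1: aster
Level 2: yew, rye
Level 3: ash, fir, ivy
Level 4: iris, cedar, lily
Level 5: sage, fern
Full level-order sequence: lime, aster, yew, rye, ash, fir, ivy, iris, cedar, lily, sage, fern.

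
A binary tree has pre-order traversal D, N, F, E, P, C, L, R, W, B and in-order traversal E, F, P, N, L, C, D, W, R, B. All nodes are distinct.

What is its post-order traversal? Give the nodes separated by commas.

E, P, F, L, C, N, W, B, R, D

The first element of pre-order is the root; it splits in-order into left and right subtrees.
Root D: left subtree has 6 nodes {E, F, P, N, L, C}, right has 3 {W, R, B}.
  Root N: left subtree has 3 nodes {E, F, P}, right has 2 {L, C}.
    Root F: left subtree has 1 node {E}, right has 1 {P}.
    Root C: left subtree has 1 node {L}, right has 0 { }.
  Root R: left subtree has 1 node {W}, right has 1 {B}.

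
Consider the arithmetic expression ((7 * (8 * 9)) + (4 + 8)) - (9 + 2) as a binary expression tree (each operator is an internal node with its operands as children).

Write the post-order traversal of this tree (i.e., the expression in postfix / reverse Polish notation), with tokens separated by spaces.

Post-order on an expression tree gives postfix notation: for each operator, emit left operand, right operand, then the operator.

7 8 9 * * 4 8 + + 9 2 + -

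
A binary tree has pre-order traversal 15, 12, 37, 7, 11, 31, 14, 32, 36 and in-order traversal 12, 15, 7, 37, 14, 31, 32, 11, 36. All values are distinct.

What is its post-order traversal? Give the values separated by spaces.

The first element of pre-order is the root; it splits in-order into left and right subtrees.
Root 15: left subtree has 1 node {12}, right has 7 {7, 37, 14, 31, 32, 11, 36}.
  Root 37: left subtree has 1 node {7}, right has 5 {14, 31, 32, 11, 36}.
    Root 11: left subtree has 3 nodes {14, 31, 32}, right has 1 {36}.
      Root 31: left subtree has 1 node {14}, right has 1 {32}.

12 7 14 32 31 36 11 37 15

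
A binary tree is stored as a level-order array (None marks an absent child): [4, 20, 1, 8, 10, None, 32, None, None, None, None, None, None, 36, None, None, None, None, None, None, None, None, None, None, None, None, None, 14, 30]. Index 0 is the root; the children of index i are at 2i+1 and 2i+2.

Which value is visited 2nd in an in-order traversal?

In-order visits the left subtree, then the node, then the right subtree.
At 4: go left to 20.
  At 20: go left to 8.
    8 is a leaf — visit 8.
  Visit 20.
  At 20: go right to 10.
    10 is a leaf — visit 10.
Visit 4.
At 4: go right to 1.
  At 1: no left child.
  Visit 1.
  At 1: go right to 32.
    At 32: go left to 36.
      At 36: go left to 14.
        14 is a leaf — visit 14.
      Visit 36.
      At 36: go right to 30.
        30 is a leaf — visit 30.
    Visit 32.
    At 32: no right child.
Full in-order sequence: 8, 20, 10, 4, 1, 14, 36, 30, 32.

20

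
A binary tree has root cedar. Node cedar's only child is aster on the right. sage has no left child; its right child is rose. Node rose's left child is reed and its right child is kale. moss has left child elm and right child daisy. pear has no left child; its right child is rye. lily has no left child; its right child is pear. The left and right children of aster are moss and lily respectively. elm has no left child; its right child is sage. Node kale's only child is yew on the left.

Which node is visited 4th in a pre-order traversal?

elm

Pre-order visits the node, then its left subtree, then its right subtree.
Visit cedar.
At cedar: no left child.
At cedar: go right to aster.
  Visit aster.
  At aster: go left to moss.
    Visit moss.
    At moss: go left to elm.
      Visit elm.
      At elm: no left child.
      At elm: go right to sage.
        Visit sage.
        At sage: no left child.
        At sage: go right to rose.
          Visit rose.
          At rose: go left to reed.
            reed is a leaf — visit reed.
          At rose: go right to kale.
            Visit kale.
            At kale: go left to yew.
              yew is a leaf — visit yew.
            At kale: no right child.
    At moss: go right to daisy.
      daisy is a leaf — visit daisy.
  At aster: go right to lily.
    Visit lily.
    At lily: no left child.
    At lily: go right to pear.
      Visit pear.
      At pear: no left child.
      At pear: go right to rye.
        rye is a leaf — visit rye.
Full pre-order sequence: cedar, aster, moss, elm, sage, rose, reed, kale, yew, daisy, lily, pear, rye.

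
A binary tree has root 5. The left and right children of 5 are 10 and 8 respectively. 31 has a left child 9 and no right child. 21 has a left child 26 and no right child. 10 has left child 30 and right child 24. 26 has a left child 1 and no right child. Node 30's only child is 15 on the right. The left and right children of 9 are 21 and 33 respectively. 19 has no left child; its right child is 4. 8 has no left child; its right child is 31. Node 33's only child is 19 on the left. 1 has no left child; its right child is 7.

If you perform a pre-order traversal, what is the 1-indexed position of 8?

Pre-order visits the node, then its left subtree, then its right subtree.
Visit 5.
At 5: go left to 10.
  Visit 10.
  At 10: go left to 30.
    Visit 30.
    At 30: no left child.
    At 30: go right to 15.
      15 is a leaf — visit 15.
  At 10: go right to 24.
    24 is a leaf — visit 24.
At 5: go right to 8.
  Visit 8.
  At 8: no left child.
  At 8: go right to 31.
    Visit 31.
    At 31: go left to 9.
      Visit 9.
      At 9: go left to 21.
        Visit 21.
        At 21: go left to 26.
          Visit 26.
          At 26: go left to 1.
            Visit 1.
            At 1: no left child.
            At 1: go right to 7.
              7 is a leaf — visit 7.
          At 26: no right child.
        At 21: no right child.
      At 9: go right to 33.
        Visit 33.
        At 33: go left to 19.
          Visit 19.
          At 19: no left child.
          At 19: go right to 4.
            4 is a leaf — visit 4.
        At 33: no right child.
    At 31: no right child.
Full pre-order sequence: 5, 10, 30, 15, 24, 8, 31, 9, 21, 26, 1, 7, 33, 19, 4.

6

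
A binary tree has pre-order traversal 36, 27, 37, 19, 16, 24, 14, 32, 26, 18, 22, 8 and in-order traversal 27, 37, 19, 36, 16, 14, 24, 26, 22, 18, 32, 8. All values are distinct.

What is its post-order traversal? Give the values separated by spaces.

The first element of pre-order is the root; it splits in-order into left and right subtrees.
Root 36: left subtree has 3 nodes {27, 37, 19}, right has 8 {16, 14, 24, 26, 22, 18, 32, 8}.
  Root 27: left subtree has 0 nodes { }, right has 2 {37, 19}.
    Root 37: left subtree has 0 nodes { }, right has 1 {19}.
  Root 16: left subtree has 0 nodes { }, right has 7 {14, 24, 26, 22, 18, 32, 8}.
    Root 24: left subtree has 1 node {14}, right has 5 {26, 22, 18, 32, 8}.
      Root 32: left subtree has 3 nodes {26, 22, 18}, right has 1 {8}.
        Root 26: left subtree has 0 nodes { }, right has 2 {22, 18}.
          Root 18: left subtree has 1 node {22}, right has 0 { }.

19 37 27 14 22 18 26 8 32 24 16 36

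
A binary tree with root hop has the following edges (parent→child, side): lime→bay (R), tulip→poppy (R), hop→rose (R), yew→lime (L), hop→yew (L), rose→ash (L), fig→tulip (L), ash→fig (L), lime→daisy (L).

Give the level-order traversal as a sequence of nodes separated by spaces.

hop yew rose lime ash daisy bay fig tulip poppy

Level-order visits nodes level by level from the root, left to right within each level.
Level 0: hop
Level 1: yew, rose
Level 2: lime, ash
Level 3: daisy, bay, fig
Level 4: tulip
Level 5: poppy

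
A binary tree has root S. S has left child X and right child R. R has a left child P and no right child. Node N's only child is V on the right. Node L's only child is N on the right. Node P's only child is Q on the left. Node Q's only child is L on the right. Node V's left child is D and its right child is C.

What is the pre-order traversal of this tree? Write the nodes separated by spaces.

Pre-order visits the node, then its left subtree, then its right subtree.
Visit S.
At S: go left to X.
  X is a leaf — visit X.
At S: go right to R.
  Visit R.
  At R: go left to P.
    Visit P.
    At P: go left to Q.
      Visit Q.
      At Q: no left child.
      At Q: go right to L.
        Visit L.
        At L: no left child.
        At L: go right to N.
          Visit N.
          At N: no left child.
          At N: go right to V.
            Visit V.
            At V: go left to D.
              D is a leaf — visit D.
            At V: go right to C.
              C is a leaf — visit C.
    At P: no right child.
  At R: no right child.

S X R P Q L N V D C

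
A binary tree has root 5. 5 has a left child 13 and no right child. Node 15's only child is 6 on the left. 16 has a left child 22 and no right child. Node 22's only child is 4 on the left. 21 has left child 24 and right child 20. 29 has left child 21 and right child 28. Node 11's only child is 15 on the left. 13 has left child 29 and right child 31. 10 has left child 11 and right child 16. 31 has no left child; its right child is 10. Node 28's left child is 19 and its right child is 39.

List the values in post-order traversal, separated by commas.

24, 20, 21, 19, 39, 28, 29, 6, 15, 11, 4, 22, 16, 10, 31, 13, 5

Post-order visits the left subtree, then the right subtree, then the node.
At 5: go left to 13.
  At 13: go left to 29.
    At 29: go left to 21.
      At 21: go left to 24.
        24 is a leaf — visit 24.
      At 21: go right to 20.
        20 is a leaf — visit 20.
      Visit 21.
    At 29: go right to 28.
      At 28: go left to 19.
        19 is a leaf — visit 19.
      At 28: go right to 39.
        39 is a leaf — visit 39.
      Visit 28.
    Visit 29.
  At 13: go right to 31.
    At 31: no left child.
    At 31: go right to 10.
      At 10: go left to 11.
        At 11: go left to 15.
          At 15: go left to 6.
            6 is a leaf — visit 6.
          At 15: no right child.
          Visit 15.
        At 11: no right child.
        Visit 11.
      At 10: go right to 16.
        At 16: go left to 22.
          At 22: go left to 4.
            4 is a leaf — visit 4.
          At 22: no right child.
          Visit 22.
        At 16: no right child.
        Visit 16.
      Visit 10.
    Visit 31.
  Visit 13.
At 5: no right child.
Visit 5.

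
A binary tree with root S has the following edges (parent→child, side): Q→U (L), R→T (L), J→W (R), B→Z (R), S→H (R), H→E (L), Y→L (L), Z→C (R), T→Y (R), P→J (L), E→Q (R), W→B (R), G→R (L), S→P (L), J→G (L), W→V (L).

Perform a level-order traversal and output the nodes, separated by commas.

S, P, H, J, E, G, W, Q, R, V, B, U, T, Z, Y, C, L

Level-order visits nodes level by level from the root, left to right within each level.
Level 0: S
Level 1: P, H
Level 2: J, E
Level 3: G, W, Q
Level 4: R, V, B, U
Level 5: T, Z
Level 6: Y, C
Level 7: L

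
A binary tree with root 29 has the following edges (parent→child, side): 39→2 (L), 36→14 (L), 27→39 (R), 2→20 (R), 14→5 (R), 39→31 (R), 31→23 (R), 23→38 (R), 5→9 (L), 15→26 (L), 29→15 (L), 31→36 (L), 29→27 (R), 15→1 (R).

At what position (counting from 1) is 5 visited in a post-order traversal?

7

Post-order visits the left subtree, then the right subtree, then the node.
At 29: go left to 15.
  At 15: go left to 26.
    26 is a leaf — visit 26.
  At 15: go right to 1.
    1 is a leaf — visit 1.
  Visit 15.
At 29: go right to 27.
  At 27: no left child.
  At 27: go right to 39.
    At 39: go left to 2.
      At 2: no left child.
      At 2: go right to 20.
        20 is a leaf — visit 20.
      Visit 2.
    At 39: go right to 31.
      At 31: go left to 36.
        At 36: go left to 14.
          At 14: no left child.
          At 14: go right to 5.
            At 5: go left to 9.
              9 is a leaf — visit 9.
            At 5: no right child.
            Visit 5.
          Visit 14.
        At 36: no right child.
        Visit 36.
      At 31: go right to 23.
        At 23: no left child.
        At 23: go right to 38.
          38 is a leaf — visit 38.
        Visit 23.
      Visit 31.
    Visit 39.
  Visit 27.
Visit 29.
Full post-order sequence: 26, 1, 15, 20, 2, 9, 5, 14, 36, 38, 23, 31, 39, 27, 29.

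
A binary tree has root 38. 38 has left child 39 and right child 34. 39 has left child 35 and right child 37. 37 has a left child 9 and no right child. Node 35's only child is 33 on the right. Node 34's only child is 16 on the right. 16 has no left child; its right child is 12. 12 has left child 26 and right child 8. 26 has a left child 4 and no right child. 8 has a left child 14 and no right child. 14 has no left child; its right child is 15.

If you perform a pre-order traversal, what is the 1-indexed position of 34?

Pre-order visits the node, then its left subtree, then its right subtree.
Visit 38.
At 38: go left to 39.
  Visit 39.
  At 39: go left to 35.
    Visit 35.
    At 35: no left child.
    At 35: go right to 33.
      33 is a leaf — visit 33.
  At 39: go right to 37.
    Visit 37.
    At 37: go left to 9.
      9 is a leaf — visit 9.
    At 37: no right child.
At 38: go right to 34.
  Visit 34.
  At 34: no left child.
  At 34: go right to 16.
    Visit 16.
    At 16: no left child.
    At 16: go right to 12.
      Visit 12.
      At 12: go left to 26.
        Visit 26.
        At 26: go left to 4.
          4 is a leaf — visit 4.
        At 26: no right child.
      At 12: go right to 8.
        Visit 8.
        At 8: go left to 14.
          Visit 14.
          At 14: no left child.
          At 14: go right to 15.
            15 is a leaf — visit 15.
        At 8: no right child.
Full pre-order sequence: 38, 39, 35, 33, 37, 9, 34, 16, 12, 26, 4, 8, 14, 15.

7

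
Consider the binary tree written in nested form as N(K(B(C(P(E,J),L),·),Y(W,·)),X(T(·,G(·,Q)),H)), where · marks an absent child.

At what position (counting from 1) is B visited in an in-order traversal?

6

In-order visits the left subtree, then the node, then the right subtree.
At N: go left to K.
  At K: go left to B.
    At B: go left to C.
      At C: go left to P.
        At P: go left to E.
          E is a leaf — visit E.
        Visit P.
        At P: go right to J.
          J is a leaf — visit J.
      Visit C.
      At C: go right to L.
        L is a leaf — visit L.
    Visit B.
    At B: no right child.
  Visit K.
  At K: go right to Y.
    At Y: go left to W.
      W is a leaf — visit W.
    Visit Y.
    At Y: no right child.
Visit N.
At N: go right to X.
  At X: go left to T.
    At T: no left child.
    Visit T.
    At T: go right to G.
      At G: no left child.
      Visit G.
      At G: go right to Q.
        Q is a leaf — visit Q.
  Visit X.
  At X: go right to H.
    H is a leaf — visit H.
Full in-order sequence: E, P, J, C, L, B, K, W, Y, N, T, G, Q, X, H.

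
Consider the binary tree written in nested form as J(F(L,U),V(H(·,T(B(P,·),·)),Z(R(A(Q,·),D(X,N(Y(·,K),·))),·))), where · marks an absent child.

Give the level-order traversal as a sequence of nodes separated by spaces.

J F V L U H Z T R B A D P Q X N Y K

Level-order visits nodes level by level from the root, left to right within each level.
Level 0: J
Level 1: F, V
Level 2: L, U, H, Z
Level 3: T, R
Level 4: B, A, D
Level 5: P, Q, X, N
Level 6: Y
Level 7: K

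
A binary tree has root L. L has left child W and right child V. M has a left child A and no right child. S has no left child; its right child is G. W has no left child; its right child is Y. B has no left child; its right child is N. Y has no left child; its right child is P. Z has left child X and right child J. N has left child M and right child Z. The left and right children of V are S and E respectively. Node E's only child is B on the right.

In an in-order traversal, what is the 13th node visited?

In-order visits the left subtree, then the node, then the right subtree.
At L: go left to W.
  At W: no left child.
  Visit W.
  At W: go right to Y.
    At Y: no left child.
    Visit Y.
    At Y: go right to P.
      P is a leaf — visit P.
Visit L.
At L: go right to V.
  At V: go left to S.
    At S: no left child.
    Visit S.
    At S: go right to G.
      G is a leaf — visit G.
  Visit V.
  At V: go right to E.
    At E: no left child.
    Visit E.
    At E: go right to B.
      At B: no left child.
      Visit B.
      At B: go right to N.
        At N: go left to M.
          At M: go left to A.
            A is a leaf — visit A.
          Visit M.
          At M: no right child.
        Visit N.
        At N: go right to Z.
          At Z: go left to X.
            X is a leaf — visit X.
          Visit Z.
          At Z: go right to J.
            J is a leaf — visit J.
Full in-order sequence: W, Y, P, L, S, G, V, E, B, A, M, N, X, Z, J.

X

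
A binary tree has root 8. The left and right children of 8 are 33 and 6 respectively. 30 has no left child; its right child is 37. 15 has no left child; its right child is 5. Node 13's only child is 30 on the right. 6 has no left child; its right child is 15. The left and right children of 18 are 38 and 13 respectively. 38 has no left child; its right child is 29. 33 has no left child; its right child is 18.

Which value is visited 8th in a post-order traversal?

Post-order visits the left subtree, then the right subtree, then the node.
At 8: go left to 33.
  At 33: no left child.
  At 33: go right to 18.
    At 18: go left to 38.
      At 38: no left child.
      At 38: go right to 29.
        29 is a leaf — visit 29.
      Visit 38.
    At 18: go right to 13.
      At 13: no left child.
      At 13: go right to 30.
        At 30: no left child.
        At 30: go right to 37.
          37 is a leaf — visit 37.
        Visit 30.
      Visit 13.
    Visit 18.
  Visit 33.
At 8: go right to 6.
  At 6: no left child.
  At 6: go right to 15.
    At 15: no left child.
    At 15: go right to 5.
      5 is a leaf — visit 5.
    Visit 15.
  Visit 6.
Visit 8.
Full post-order sequence: 29, 38, 37, 30, 13, 18, 33, 5, 15, 6, 8.

5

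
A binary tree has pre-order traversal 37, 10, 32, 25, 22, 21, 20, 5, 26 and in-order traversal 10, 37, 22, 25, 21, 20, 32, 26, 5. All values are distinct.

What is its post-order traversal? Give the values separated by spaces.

10 22 20 21 25 26 5 32 37

The first element of pre-order is the root; it splits in-order into left and right subtrees.
Root 37: left subtree has 1 node {10}, right has 7 {22, 25, 21, 20, 32, 26, 5}.
  Root 32: left subtree has 4 nodes {22, 25, 21, 20}, right has 2 {26, 5}.
    Root 25: left subtree has 1 node {22}, right has 2 {21, 20}.
      Root 21: left subtree has 0 nodes { }, right has 1 {20}.
    Root 5: left subtree has 1 node {26}, right has 0 { }.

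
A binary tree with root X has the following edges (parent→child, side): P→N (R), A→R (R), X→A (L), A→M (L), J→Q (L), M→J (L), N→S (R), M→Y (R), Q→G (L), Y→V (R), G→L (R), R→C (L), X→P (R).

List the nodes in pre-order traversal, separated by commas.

X, A, M, J, Q, G, L, Y, V, R, C, P, N, S

Pre-order visits the node, then its left subtree, then its right subtree.
Visit X.
At X: go left to A.
  Visit A.
  At A: go left to M.
    Visit M.
    At M: go left to J.
      Visit J.
      At J: go left to Q.
        Visit Q.
        At Q: go left to G.
          Visit G.
          At G: no left child.
          At G: go right to L.
            L is a leaf — visit L.
        At Q: no right child.
      At J: no right child.
    At M: go right to Y.
      Visit Y.
      At Y: no left child.
      At Y: go right to V.
        V is a leaf — visit V.
  At A: go right to R.
    Visit R.
    At R: go left to C.
      C is a leaf — visit C.
    At R: no right child.
At X: go right to P.
  Visit P.
  At P: no left child.
  At P: go right to N.
    Visit N.
    At N: no left child.
    At N: go right to S.
      S is a leaf — visit S.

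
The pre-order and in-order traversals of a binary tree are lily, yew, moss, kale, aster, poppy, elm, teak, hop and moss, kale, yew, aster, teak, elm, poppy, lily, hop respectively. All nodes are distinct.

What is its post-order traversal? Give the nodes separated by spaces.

The first element of pre-order is the root; it splits in-order into left and right subtrees.
Root lily: left subtree has 7 nodes {moss, kale, yew, aster, teak, elm, poppy}, right has 1 {hop}.
  Root yew: left subtree has 2 nodes {moss, kale}, right has 4 {aster, teak, elm, poppy}.
    Root moss: left subtree has 0 nodes { }, right has 1 {kale}.
    Root aster: left subtree has 0 nodes { }, right has 3 {teak, elm, poppy}.
      Root poppy: left subtree has 2 nodes {teak, elm}, right has 0 { }.
        Root elm: left subtree has 1 node {teak}, right has 0 { }.

kale moss teak elm poppy aster yew hop lily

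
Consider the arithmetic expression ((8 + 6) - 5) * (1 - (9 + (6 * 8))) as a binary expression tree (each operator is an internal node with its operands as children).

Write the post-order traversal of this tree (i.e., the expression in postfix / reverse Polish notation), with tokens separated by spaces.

8 6 + 5 - 1 9 6 8 * + - *

Post-order on an expression tree gives postfix notation: for each operator, emit left operand, right operand, then the operator.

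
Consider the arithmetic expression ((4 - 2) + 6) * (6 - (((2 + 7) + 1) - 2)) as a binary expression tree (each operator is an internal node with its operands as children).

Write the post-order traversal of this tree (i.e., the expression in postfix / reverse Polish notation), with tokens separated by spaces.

Post-order on an expression tree gives postfix notation: for each operator, emit left operand, right operand, then the operator.

4 2 - 6 + 6 2 7 + 1 + 2 - - *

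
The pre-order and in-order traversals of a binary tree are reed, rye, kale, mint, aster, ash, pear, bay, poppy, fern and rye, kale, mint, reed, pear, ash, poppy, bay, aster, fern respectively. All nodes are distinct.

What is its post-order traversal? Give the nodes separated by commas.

mint, kale, rye, pear, poppy, bay, ash, fern, aster, reed

The first element of pre-order is the root; it splits in-order into left and right subtrees.
Root reed: left subtree has 3 nodes {rye, kale, mint}, right has 6 {pear, ash, poppy, bay, aster, fern}.
  Root rye: left subtree has 0 nodes { }, right has 2 {kale, mint}.
    Root kale: left subtree has 0 nodes { }, right has 1 {mint}.
  Root aster: left subtree has 4 nodes {pear, ash, poppy, bay}, right has 1 {fern}.
    Root ash: left subtree has 1 node {pear}, right has 2 {poppy, bay}.
      Root bay: left subtree has 1 node {poppy}, right has 0 { }.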